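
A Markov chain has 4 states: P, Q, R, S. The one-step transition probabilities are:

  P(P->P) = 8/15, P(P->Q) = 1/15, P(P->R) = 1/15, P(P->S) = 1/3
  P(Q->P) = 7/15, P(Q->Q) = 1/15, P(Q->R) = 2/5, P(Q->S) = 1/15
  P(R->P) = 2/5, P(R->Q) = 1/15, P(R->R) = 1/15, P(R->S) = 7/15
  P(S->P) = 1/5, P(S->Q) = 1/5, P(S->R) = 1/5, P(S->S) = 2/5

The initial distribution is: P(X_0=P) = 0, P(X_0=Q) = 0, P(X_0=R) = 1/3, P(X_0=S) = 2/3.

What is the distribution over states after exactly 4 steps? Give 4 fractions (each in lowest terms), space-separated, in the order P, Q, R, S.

Answer: 1316/3375 17143/151875 7606/50625 52694/151875

Derivation:
Propagating the distribution step by step (d_{t+1} = d_t * P):
d_0 = (P=0, Q=0, R=1/3, S=2/3)
  d_1[P] = 0*8/15 + 0*7/15 + 1/3*2/5 + 2/3*1/5 = 4/15
  d_1[Q] = 0*1/15 + 0*1/15 + 1/3*1/15 + 2/3*1/5 = 7/45
  d_1[R] = 0*1/15 + 0*2/5 + 1/3*1/15 + 2/3*1/5 = 7/45
  d_1[S] = 0*1/3 + 0*1/15 + 1/3*7/15 + 2/3*2/5 = 19/45
d_1 = (P=4/15, Q=7/45, R=7/45, S=19/45)
  d_2[P] = 4/15*8/15 + 7/45*7/15 + 7/45*2/5 + 19/45*1/5 = 244/675
  d_2[Q] = 4/15*1/15 + 7/45*1/15 + 7/45*1/15 + 19/45*1/5 = 83/675
  d_2[R] = 4/15*1/15 + 7/45*2/5 + 7/45*1/15 + 19/45*1/5 = 118/675
  d_2[S] = 4/15*1/3 + 7/45*1/15 + 7/45*7/15 + 19/45*2/5 = 46/135
d_2 = (P=244/675, Q=83/675, R=118/675, S=46/135)
  d_3[P] = 244/675*8/15 + 83/675*7/15 + 118/675*2/5 + 46/135*1/5 = 3931/10125
  d_3[Q] = 244/675*1/15 + 83/675*1/15 + 118/675*1/15 + 46/135*1/5 = 227/2025
  d_3[R] = 244/675*1/15 + 83/675*2/5 + 118/675*1/15 + 46/135*1/5 = 62/405
  d_3[S] = 244/675*1/3 + 83/675*1/15 + 118/675*7/15 + 46/135*2/5 = 3509/10125
d_3 = (P=3931/10125, Q=227/2025, R=62/405, S=3509/10125)
  d_4[P] = 3931/10125*8/15 + 227/2025*7/15 + 62/405*2/5 + 3509/10125*1/5 = 1316/3375
  d_4[Q] = 3931/10125*1/15 + 227/2025*1/15 + 62/405*1/15 + 3509/10125*1/5 = 17143/151875
  d_4[R] = 3931/10125*1/15 + 227/2025*2/5 + 62/405*1/15 + 3509/10125*1/5 = 7606/50625
  d_4[S] = 3931/10125*1/3 + 227/2025*1/15 + 62/405*7/15 + 3509/10125*2/5 = 52694/151875
d_4 = (P=1316/3375, Q=17143/151875, R=7606/50625, S=52694/151875)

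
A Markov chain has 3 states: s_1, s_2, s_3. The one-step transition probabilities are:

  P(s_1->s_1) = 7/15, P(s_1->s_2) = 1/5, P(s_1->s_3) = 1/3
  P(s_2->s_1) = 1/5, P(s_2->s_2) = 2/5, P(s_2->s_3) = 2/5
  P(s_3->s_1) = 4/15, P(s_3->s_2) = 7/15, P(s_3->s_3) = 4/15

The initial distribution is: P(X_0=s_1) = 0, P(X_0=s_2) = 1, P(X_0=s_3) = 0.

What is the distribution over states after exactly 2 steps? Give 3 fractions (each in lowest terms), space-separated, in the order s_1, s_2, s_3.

Answer: 7/25 29/75 1/3

Derivation:
Propagating the distribution step by step (d_{t+1} = d_t * P):
d_0 = (s_1=0, s_2=1, s_3=0)
  d_1[s_1] = 0*7/15 + 1*1/5 + 0*4/15 = 1/5
  d_1[s_2] = 0*1/5 + 1*2/5 + 0*7/15 = 2/5
  d_1[s_3] = 0*1/3 + 1*2/5 + 0*4/15 = 2/5
d_1 = (s_1=1/5, s_2=2/5, s_3=2/5)
  d_2[s_1] = 1/5*7/15 + 2/5*1/5 + 2/5*4/15 = 7/25
  d_2[s_2] = 1/5*1/5 + 2/5*2/5 + 2/5*7/15 = 29/75
  d_2[s_3] = 1/5*1/3 + 2/5*2/5 + 2/5*4/15 = 1/3
d_2 = (s_1=7/25, s_2=29/75, s_3=1/3)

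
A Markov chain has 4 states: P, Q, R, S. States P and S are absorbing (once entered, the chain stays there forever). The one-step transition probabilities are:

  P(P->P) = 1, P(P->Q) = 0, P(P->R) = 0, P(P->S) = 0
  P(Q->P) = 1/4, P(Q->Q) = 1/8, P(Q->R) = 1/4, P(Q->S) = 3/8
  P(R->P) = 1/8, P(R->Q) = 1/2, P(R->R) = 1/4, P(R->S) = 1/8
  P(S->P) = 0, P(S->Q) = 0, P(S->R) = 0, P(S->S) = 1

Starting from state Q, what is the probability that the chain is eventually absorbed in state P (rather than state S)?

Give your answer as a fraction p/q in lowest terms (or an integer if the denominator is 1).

Answer: 7/17

Derivation:
Let a_i = P(absorbed in P | start in state i).
Boundary conditions: a_P = 1, a_S = 0.
For each transient state i, a_i = sum_j P(i->j) * a_j:
  a_Q = 1/4*a_P + 1/8*a_Q + 1/4*a_R + 3/8*a_S
  a_R = 1/8*a_P + 1/2*a_Q + 1/4*a_R + 1/8*a_S

Substituting a_P = 1 and a_S = 0, rearrange to (I - Q) a = r where r[i] = P(i -> P):
  [7/8, -1/4] . (a_Q, a_R) = 1/4
  [-1/2, 3/4] . (a_Q, a_R) = 1/8

Solving yields:
  a_Q = 7/17
  a_R = 15/34

Starting state is Q, so the absorption probability is a_Q = 7/17.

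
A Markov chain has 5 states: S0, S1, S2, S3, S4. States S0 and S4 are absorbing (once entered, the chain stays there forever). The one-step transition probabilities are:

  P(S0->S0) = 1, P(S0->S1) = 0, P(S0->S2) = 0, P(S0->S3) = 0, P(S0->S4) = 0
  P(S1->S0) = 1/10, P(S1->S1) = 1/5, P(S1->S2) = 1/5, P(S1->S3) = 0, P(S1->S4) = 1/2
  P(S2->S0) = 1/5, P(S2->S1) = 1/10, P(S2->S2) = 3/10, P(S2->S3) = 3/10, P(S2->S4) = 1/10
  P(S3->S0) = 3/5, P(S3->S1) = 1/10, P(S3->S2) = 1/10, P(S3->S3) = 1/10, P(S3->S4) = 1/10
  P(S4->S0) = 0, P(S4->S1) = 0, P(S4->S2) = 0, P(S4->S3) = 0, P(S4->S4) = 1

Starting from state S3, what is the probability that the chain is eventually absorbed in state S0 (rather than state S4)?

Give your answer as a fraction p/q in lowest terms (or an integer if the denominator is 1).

Answer: 44/57

Derivation:
Let a_i = P(absorbed in S0 | start in state i).
Boundary conditions: a_S0 = 1, a_S4 = 0.
For each transient state i, a_i = sum_j P(i->j) * a_j:
  a_S1 = 1/10*a_S0 + 1/5*a_S1 + 1/5*a_S2 + 0*a_S3 + 1/2*a_S4
  a_S2 = 1/5*a_S0 + 1/10*a_S1 + 3/10*a_S2 + 3/10*a_S3 + 1/10*a_S4
  a_S3 = 3/5*a_S0 + 1/10*a_S1 + 1/10*a_S2 + 1/10*a_S3 + 1/10*a_S4

Substituting a_S0 = 1 and a_S4 = 0, rearrange to (I - Q) a = r where r[i] = P(i -> S0):
  [4/5, -1/5, 0] . (a_S1, a_S2, a_S3) = 1/10
  [-1/10, 7/10, -3/10] . (a_S1, a_S2, a_S3) = 1/5
  [-1/10, -1/10, 9/10] . (a_S1, a_S2, a_S3) = 3/5

Solving yields:
  a_S1 = 11/38
  a_S2 = 25/38
  a_S3 = 44/57

Starting state is S3, so the absorption probability is a_S3 = 44/57.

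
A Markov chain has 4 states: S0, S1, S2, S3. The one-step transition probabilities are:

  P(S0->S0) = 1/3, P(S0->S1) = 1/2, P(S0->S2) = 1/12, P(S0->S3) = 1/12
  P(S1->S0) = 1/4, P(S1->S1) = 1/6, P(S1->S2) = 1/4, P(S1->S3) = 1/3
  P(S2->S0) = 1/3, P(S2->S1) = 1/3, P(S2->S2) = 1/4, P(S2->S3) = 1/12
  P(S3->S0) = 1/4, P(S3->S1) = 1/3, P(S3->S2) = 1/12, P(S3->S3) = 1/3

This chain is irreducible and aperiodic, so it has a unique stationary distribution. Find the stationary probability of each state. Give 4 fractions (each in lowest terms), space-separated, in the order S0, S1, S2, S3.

Answer: 221/768 251/768 127/768 169/768

Derivation:
The stationary distribution satisfies pi = pi * P, i.e.:
  pi_S0 = 1/3*pi_S0 + 1/4*pi_S1 + 1/3*pi_S2 + 1/4*pi_S3
  pi_S1 = 1/2*pi_S0 + 1/6*pi_S1 + 1/3*pi_S2 + 1/3*pi_S3
  pi_S2 = 1/12*pi_S0 + 1/4*pi_S1 + 1/4*pi_S2 + 1/12*pi_S3
  pi_S3 = 1/12*pi_S0 + 1/3*pi_S1 + 1/12*pi_S2 + 1/3*pi_S3
with normalization: pi_S0 + pi_S1 + pi_S2 + pi_S3 = 1.

Using the first 3 balance equations plus normalization, the linear system A*pi = b is:
  [-2/3, 1/4, 1/3, 1/4] . pi = 0
  [1/2, -5/6, 1/3, 1/3] . pi = 0
  [1/12, 1/4, -3/4, 1/12] . pi = 0
  [1, 1, 1, 1] . pi = 1

Solving yields:
  pi_S0 = 221/768
  pi_S1 = 251/768
  pi_S2 = 127/768
  pi_S3 = 169/768

Verification (pi * P):
  221/768*1/3 + 251/768*1/4 + 127/768*1/3 + 169/768*1/4 = 221/768 = pi_S0  (ok)
  221/768*1/2 + 251/768*1/6 + 127/768*1/3 + 169/768*1/3 = 251/768 = pi_S1  (ok)
  221/768*1/12 + 251/768*1/4 + 127/768*1/4 + 169/768*1/12 = 127/768 = pi_S2  (ok)
  221/768*1/12 + 251/768*1/3 + 127/768*1/12 + 169/768*1/3 = 169/768 = pi_S3  (ok)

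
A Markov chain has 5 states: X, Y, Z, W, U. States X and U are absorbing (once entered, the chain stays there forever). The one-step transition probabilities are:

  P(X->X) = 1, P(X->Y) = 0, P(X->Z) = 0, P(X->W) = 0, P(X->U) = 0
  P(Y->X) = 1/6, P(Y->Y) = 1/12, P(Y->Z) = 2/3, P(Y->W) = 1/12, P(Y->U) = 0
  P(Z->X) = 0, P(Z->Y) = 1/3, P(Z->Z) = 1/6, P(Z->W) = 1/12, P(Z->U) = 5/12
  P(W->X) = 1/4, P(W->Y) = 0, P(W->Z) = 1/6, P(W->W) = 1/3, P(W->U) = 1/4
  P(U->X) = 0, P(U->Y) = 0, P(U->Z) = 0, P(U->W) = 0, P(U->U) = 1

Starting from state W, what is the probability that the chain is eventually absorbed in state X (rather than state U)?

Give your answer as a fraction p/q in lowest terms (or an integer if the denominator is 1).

Let a_i = P(absorbed in X | start in state i).
Boundary conditions: a_X = 1, a_U = 0.
For each transient state i, a_i = sum_j P(i->j) * a_j:
  a_Y = 1/6*a_X + 1/12*a_Y + 2/3*a_Z + 1/12*a_W + 0*a_U
  a_Z = 0*a_X + 1/3*a_Y + 1/6*a_Z + 1/12*a_W + 5/12*a_U
  a_W = 1/4*a_X + 0*a_Y + 1/6*a_Z + 1/3*a_W + 1/4*a_U

Substituting a_X = 1 and a_U = 0, rearrange to (I - Q) a = r where r[i] = P(i -> X):
  [11/12, -2/3, -1/12] . (a_Y, a_Z, a_W) = 1/6
  [-1/3, 5/6, -1/12] . (a_Y, a_Z, a_W) = 0
  [0, -1/6, 2/3] . (a_Y, a_Z, a_W) = 1/4

Solving yields:
  a_Y = 35/99
  a_Z = 109/594
  a_W = 125/297

Starting state is W, so the absorption probability is a_W = 125/297.

Answer: 125/297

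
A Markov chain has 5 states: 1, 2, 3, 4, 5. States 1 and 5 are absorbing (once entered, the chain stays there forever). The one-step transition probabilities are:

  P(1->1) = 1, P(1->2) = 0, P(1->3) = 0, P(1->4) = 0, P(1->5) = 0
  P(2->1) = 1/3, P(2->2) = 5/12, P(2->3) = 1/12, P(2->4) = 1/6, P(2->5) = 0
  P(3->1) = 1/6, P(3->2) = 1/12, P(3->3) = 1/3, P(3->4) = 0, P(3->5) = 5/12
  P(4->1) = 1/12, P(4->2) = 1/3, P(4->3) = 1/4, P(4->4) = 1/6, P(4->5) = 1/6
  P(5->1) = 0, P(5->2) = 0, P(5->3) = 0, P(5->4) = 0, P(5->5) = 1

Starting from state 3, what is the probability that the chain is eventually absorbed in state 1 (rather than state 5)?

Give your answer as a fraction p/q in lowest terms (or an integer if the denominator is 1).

Let a_i = P(absorbed in 1 | start in state i).
Boundary conditions: a_1 = 1, a_5 = 0.
For each transient state i, a_i = sum_j P(i->j) * a_j:
  a_2 = 1/3*a_1 + 5/12*a_2 + 1/12*a_3 + 1/6*a_4 + 0*a_5
  a_3 = 1/6*a_1 + 1/12*a_2 + 1/3*a_3 + 0*a_4 + 5/12*a_5
  a_4 = 1/12*a_1 + 1/3*a_2 + 1/4*a_3 + 1/6*a_4 + 1/6*a_5

Substituting a_1 = 1 and a_5 = 0, rearrange to (I - Q) a = r where r[i] = P(i -> 1):
  [7/12, -1/12, -1/6] . (a_2, a_3, a_4) = 1/3
  [-1/12, 2/3, 0] . (a_2, a_3, a_4) = 1/6
  [-1/3, -1/4, 5/6] . (a_2, a_3, a_4) = 1/12

Solving yields:
  a_2 = 23/30
  a_3 = 83/240
  a_4 = 49/96

Starting state is 3, so the absorption probability is a_3 = 83/240.

Answer: 83/240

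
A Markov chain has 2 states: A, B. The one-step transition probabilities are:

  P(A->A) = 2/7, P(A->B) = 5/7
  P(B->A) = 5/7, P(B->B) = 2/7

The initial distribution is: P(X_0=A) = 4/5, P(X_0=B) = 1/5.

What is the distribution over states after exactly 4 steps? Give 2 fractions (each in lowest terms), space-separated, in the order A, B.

Propagating the distribution step by step (d_{t+1} = d_t * P):
d_0 = (A=4/5, B=1/5)
  d_1[A] = 4/5*2/7 + 1/5*5/7 = 13/35
  d_1[B] = 4/5*5/7 + 1/5*2/7 = 22/35
d_1 = (A=13/35, B=22/35)
  d_2[A] = 13/35*2/7 + 22/35*5/7 = 136/245
  d_2[B] = 13/35*5/7 + 22/35*2/7 = 109/245
d_2 = (A=136/245, B=109/245)
  d_3[A] = 136/245*2/7 + 109/245*5/7 = 817/1715
  d_3[B] = 136/245*5/7 + 109/245*2/7 = 898/1715
d_3 = (A=817/1715, B=898/1715)
  d_4[A] = 817/1715*2/7 + 898/1715*5/7 = 6124/12005
  d_4[B] = 817/1715*5/7 + 898/1715*2/7 = 5881/12005
d_4 = (A=6124/12005, B=5881/12005)

Answer: 6124/12005 5881/12005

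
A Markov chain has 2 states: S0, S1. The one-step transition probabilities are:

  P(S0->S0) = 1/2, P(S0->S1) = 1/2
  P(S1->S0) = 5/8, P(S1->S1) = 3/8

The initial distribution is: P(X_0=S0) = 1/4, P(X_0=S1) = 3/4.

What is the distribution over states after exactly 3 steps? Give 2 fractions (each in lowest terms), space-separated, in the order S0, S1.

Propagating the distribution step by step (d_{t+1} = d_t * P):
d_0 = (S0=1/4, S1=3/4)
  d_1[S0] = 1/4*1/2 + 3/4*5/8 = 19/32
  d_1[S1] = 1/4*1/2 + 3/4*3/8 = 13/32
d_1 = (S0=19/32, S1=13/32)
  d_2[S0] = 19/32*1/2 + 13/32*5/8 = 141/256
  d_2[S1] = 19/32*1/2 + 13/32*3/8 = 115/256
d_2 = (S0=141/256, S1=115/256)
  d_3[S0] = 141/256*1/2 + 115/256*5/8 = 1139/2048
  d_3[S1] = 141/256*1/2 + 115/256*3/8 = 909/2048
d_3 = (S0=1139/2048, S1=909/2048)

Answer: 1139/2048 909/2048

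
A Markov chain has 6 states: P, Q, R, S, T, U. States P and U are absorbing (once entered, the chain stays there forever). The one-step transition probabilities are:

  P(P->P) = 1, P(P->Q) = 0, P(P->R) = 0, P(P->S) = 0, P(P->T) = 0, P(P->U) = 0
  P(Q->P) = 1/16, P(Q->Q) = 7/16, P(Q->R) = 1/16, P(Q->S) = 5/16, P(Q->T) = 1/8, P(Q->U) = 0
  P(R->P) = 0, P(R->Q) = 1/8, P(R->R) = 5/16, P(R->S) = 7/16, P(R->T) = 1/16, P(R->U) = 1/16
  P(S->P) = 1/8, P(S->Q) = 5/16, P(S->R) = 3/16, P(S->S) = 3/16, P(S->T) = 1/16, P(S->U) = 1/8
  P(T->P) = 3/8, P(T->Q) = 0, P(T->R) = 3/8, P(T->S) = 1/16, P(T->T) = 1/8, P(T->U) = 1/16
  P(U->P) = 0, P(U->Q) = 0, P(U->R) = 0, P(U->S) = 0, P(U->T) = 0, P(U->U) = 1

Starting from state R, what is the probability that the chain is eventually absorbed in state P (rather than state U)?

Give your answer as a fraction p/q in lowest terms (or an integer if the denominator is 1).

Answer: 4649/8275

Derivation:
Let a_i = P(absorbed in P | start in state i).
Boundary conditions: a_P = 1, a_U = 0.
For each transient state i, a_i = sum_j P(i->j) * a_j:
  a_Q = 1/16*a_P + 7/16*a_Q + 1/16*a_R + 5/16*a_S + 1/8*a_T + 0*a_U
  a_R = 0*a_P + 1/8*a_Q + 5/16*a_R + 7/16*a_S + 1/16*a_T + 1/16*a_U
  a_S = 1/8*a_P + 5/16*a_Q + 3/16*a_R + 3/16*a_S + 1/16*a_T + 1/8*a_U
  a_T = 3/8*a_P + 0*a_Q + 3/8*a_R + 1/16*a_S + 1/8*a_T + 1/16*a_U

Substituting a_P = 1 and a_U = 0, rearrange to (I - Q) a = r where r[i] = P(i -> P):
  [9/16, -1/16, -5/16, -1/8] . (a_Q, a_R, a_S, a_T) = 1/16
  [-1/8, 11/16, -7/16, -1/16] . (a_Q, a_R, a_S, a_T) = 0
  [-5/16, -3/16, 13/16, -1/16] . (a_Q, a_R, a_S, a_T) = 1/8
  [0, -3/8, -1/16, 7/8] . (a_Q, a_R, a_S, a_T) = 3/8

Solving yields:
  a_Q = 5468/8275
  a_R = 4649/8275
  a_S = 4902/8275
  a_T = 5889/8275

Starting state is R, so the absorption probability is a_R = 4649/8275.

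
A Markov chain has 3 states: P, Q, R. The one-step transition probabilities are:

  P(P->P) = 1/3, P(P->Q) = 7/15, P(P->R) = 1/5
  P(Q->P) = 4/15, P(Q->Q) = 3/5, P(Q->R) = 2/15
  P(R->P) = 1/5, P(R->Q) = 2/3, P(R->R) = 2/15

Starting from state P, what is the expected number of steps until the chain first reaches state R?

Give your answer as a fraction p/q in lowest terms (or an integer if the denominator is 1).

Let h_i = expected steps to first reach R from state i.
Boundary: h_R = 0.
First-step equations for the other states:
  h_P = 1 + 1/3*h_P + 7/15*h_Q + 1/5*h_R
  h_Q = 1 + 4/15*h_P + 3/5*h_Q + 2/15*h_R

Substituting h_R = 0 and rearranging gives the linear system (I - Q) h = 1:
  [2/3, -7/15] . (h_P, h_Q) = 1
  [-4/15, 2/5] . (h_P, h_Q) = 1

Solving yields:
  h_P = 195/32
  h_Q = 105/16

Starting state is P, so the expected hitting time is h_P = 195/32.

Answer: 195/32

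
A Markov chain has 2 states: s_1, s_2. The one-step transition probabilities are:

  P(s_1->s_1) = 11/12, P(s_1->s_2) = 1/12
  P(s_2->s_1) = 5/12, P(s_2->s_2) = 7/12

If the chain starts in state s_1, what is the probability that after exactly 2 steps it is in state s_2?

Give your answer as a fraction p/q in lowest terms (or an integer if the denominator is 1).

Answer: 1/8

Derivation:
Computing P^2 by repeated multiplication:
P^1 =
  s_1: [11/12, 1/12]
  s_2: [5/12, 7/12]
P^2 =
  s_1: [7/8, 1/8]
  s_2: [5/8, 3/8]

(P^2)[s_1 -> s_2] = 1/8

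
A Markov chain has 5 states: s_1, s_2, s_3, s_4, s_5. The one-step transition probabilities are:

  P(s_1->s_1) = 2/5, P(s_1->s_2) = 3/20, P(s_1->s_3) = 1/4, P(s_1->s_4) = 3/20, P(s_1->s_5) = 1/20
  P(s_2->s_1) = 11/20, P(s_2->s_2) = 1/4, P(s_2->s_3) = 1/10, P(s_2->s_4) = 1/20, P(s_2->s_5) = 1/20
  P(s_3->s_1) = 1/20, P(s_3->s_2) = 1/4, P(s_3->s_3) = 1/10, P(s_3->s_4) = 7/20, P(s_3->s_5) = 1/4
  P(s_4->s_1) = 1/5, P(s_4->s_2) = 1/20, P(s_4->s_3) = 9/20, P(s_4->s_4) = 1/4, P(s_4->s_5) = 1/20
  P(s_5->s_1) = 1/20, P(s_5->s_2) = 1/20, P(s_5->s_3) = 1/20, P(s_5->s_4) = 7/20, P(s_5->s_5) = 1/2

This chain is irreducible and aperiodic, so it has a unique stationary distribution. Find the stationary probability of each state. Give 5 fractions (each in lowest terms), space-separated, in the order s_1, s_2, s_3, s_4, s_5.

Answer: 9989/41134 2990/20567 4321/20567 9641/41134 3441/20567

Derivation:
The stationary distribution satisfies pi = pi * P, i.e.:
  pi_s_1 = 2/5*pi_s_1 + 11/20*pi_s_2 + 1/20*pi_s_3 + 1/5*pi_s_4 + 1/20*pi_s_5
  pi_s_2 = 3/20*pi_s_1 + 1/4*pi_s_2 + 1/4*pi_s_3 + 1/20*pi_s_4 + 1/20*pi_s_5
  pi_s_3 = 1/4*pi_s_1 + 1/10*pi_s_2 + 1/10*pi_s_3 + 9/20*pi_s_4 + 1/20*pi_s_5
  pi_s_4 = 3/20*pi_s_1 + 1/20*pi_s_2 + 7/20*pi_s_3 + 1/4*pi_s_4 + 7/20*pi_s_5
  pi_s_5 = 1/20*pi_s_1 + 1/20*pi_s_2 + 1/4*pi_s_3 + 1/20*pi_s_4 + 1/2*pi_s_5
with normalization: pi_s_1 + pi_s_2 + pi_s_3 + pi_s_4 + pi_s_5 = 1.

Using the first 4 balance equations plus normalization, the linear system A*pi = b is:
  [-3/5, 11/20, 1/20, 1/5, 1/20] . pi = 0
  [3/20, -3/4, 1/4, 1/20, 1/20] . pi = 0
  [1/4, 1/10, -9/10, 9/20, 1/20] . pi = 0
  [3/20, 1/20, 7/20, -3/4, 7/20] . pi = 0
  [1, 1, 1, 1, 1] . pi = 1

Solving yields:
  pi_s_1 = 9989/41134
  pi_s_2 = 2990/20567
  pi_s_3 = 4321/20567
  pi_s_4 = 9641/41134
  pi_s_5 = 3441/20567

Verification (pi * P):
  9989/41134*2/5 + 2990/20567*11/20 + 4321/20567*1/20 + 9641/41134*1/5 + 3441/20567*1/20 = 9989/41134 = pi_s_1  (ok)
  9989/41134*3/20 + 2990/20567*1/4 + 4321/20567*1/4 + 9641/41134*1/20 + 3441/20567*1/20 = 2990/20567 = pi_s_2  (ok)
  9989/41134*1/4 + 2990/20567*1/10 + 4321/20567*1/10 + 9641/41134*9/20 + 3441/20567*1/20 = 4321/20567 = pi_s_3  (ok)
  9989/41134*3/20 + 2990/20567*1/20 + 4321/20567*7/20 + 9641/41134*1/4 + 3441/20567*7/20 = 9641/41134 = pi_s_4  (ok)
  9989/41134*1/20 + 2990/20567*1/20 + 4321/20567*1/4 + 9641/41134*1/20 + 3441/20567*1/2 = 3441/20567 = pi_s_5  (ok)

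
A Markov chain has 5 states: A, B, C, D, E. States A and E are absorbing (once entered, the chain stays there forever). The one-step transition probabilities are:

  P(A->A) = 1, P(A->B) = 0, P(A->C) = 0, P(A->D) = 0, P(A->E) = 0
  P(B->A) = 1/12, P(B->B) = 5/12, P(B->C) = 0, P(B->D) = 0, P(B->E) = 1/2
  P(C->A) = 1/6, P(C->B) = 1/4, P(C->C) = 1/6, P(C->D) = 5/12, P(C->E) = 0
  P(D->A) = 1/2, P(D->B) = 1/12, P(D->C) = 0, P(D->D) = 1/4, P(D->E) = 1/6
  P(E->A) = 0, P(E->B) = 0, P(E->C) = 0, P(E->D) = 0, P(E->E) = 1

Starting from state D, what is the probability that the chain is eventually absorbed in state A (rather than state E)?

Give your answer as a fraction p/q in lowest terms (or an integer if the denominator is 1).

Answer: 43/63

Derivation:
Let a_i = P(absorbed in A | start in state i).
Boundary conditions: a_A = 1, a_E = 0.
For each transient state i, a_i = sum_j P(i->j) * a_j:
  a_B = 1/12*a_A + 5/12*a_B + 0*a_C + 0*a_D + 1/2*a_E
  a_C = 1/6*a_A + 1/4*a_B + 1/6*a_C + 5/12*a_D + 0*a_E
  a_D = 1/2*a_A + 1/12*a_B + 0*a_C + 1/4*a_D + 1/6*a_E

Substituting a_A = 1 and a_E = 0, rearrange to (I - Q) a = r where r[i] = P(i -> A):
  [7/12, 0, 0] . (a_B, a_C, a_D) = 1/12
  [-1/4, 5/6, -5/12] . (a_B, a_C, a_D) = 1/6
  [-1/12, 0, 3/4] . (a_B, a_C, a_D) = 1/2

Solving yields:
  a_B = 1/7
  a_C = 184/315
  a_D = 43/63

Starting state is D, so the absorption probability is a_D = 43/63.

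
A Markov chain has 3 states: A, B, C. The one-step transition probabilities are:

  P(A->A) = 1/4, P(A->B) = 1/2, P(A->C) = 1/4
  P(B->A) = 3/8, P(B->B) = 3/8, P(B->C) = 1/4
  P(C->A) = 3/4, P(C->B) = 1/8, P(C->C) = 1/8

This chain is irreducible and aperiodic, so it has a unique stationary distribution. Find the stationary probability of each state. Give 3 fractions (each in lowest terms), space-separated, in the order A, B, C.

The stationary distribution satisfies pi = pi * P, i.e.:
  pi_A = 1/4*pi_A + 3/8*pi_B + 3/4*pi_C
  pi_B = 1/2*pi_A + 3/8*pi_B + 1/8*pi_C
  pi_C = 1/4*pi_A + 1/4*pi_B + 1/8*pi_C
with normalization: pi_A + pi_B + pi_C = 1.

Using the first 2 balance equations plus normalization, the linear system A*pi = b is:
  [-3/4, 3/8, 3/4] . pi = 0
  [1/2, -5/8, 1/8] . pi = 0
  [1, 1, 1] . pi = 1

Solving yields:
  pi_A = 11/27
  pi_B = 10/27
  pi_C = 2/9

Verification (pi * P):
  11/27*1/4 + 10/27*3/8 + 2/9*3/4 = 11/27 = pi_A  (ok)
  11/27*1/2 + 10/27*3/8 + 2/9*1/8 = 10/27 = pi_B  (ok)
  11/27*1/4 + 10/27*1/4 + 2/9*1/8 = 2/9 = pi_C  (ok)

Answer: 11/27 10/27 2/9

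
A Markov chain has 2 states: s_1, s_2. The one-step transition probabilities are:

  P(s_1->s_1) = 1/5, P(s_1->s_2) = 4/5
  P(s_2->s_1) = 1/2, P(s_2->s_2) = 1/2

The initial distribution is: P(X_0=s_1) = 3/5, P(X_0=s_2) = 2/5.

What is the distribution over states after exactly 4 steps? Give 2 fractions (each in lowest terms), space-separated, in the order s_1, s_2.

Answer: 9659/25000 15341/25000

Derivation:
Propagating the distribution step by step (d_{t+1} = d_t * P):
d_0 = (s_1=3/5, s_2=2/5)
  d_1[s_1] = 3/5*1/5 + 2/5*1/2 = 8/25
  d_1[s_2] = 3/5*4/5 + 2/5*1/2 = 17/25
d_1 = (s_1=8/25, s_2=17/25)
  d_2[s_1] = 8/25*1/5 + 17/25*1/2 = 101/250
  d_2[s_2] = 8/25*4/5 + 17/25*1/2 = 149/250
d_2 = (s_1=101/250, s_2=149/250)
  d_3[s_1] = 101/250*1/5 + 149/250*1/2 = 947/2500
  d_3[s_2] = 101/250*4/5 + 149/250*1/2 = 1553/2500
d_3 = (s_1=947/2500, s_2=1553/2500)
  d_4[s_1] = 947/2500*1/5 + 1553/2500*1/2 = 9659/25000
  d_4[s_2] = 947/2500*4/5 + 1553/2500*1/2 = 15341/25000
d_4 = (s_1=9659/25000, s_2=15341/25000)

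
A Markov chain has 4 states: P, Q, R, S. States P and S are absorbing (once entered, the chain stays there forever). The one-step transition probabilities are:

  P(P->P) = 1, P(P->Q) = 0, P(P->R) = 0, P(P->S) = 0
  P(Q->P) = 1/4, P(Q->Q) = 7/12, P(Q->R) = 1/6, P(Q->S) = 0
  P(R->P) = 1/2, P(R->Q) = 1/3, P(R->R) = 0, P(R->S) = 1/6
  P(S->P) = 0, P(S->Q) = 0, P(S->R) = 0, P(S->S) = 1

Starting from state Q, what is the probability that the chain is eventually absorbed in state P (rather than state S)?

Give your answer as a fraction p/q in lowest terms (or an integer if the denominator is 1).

Answer: 12/13

Derivation:
Let a_i = P(absorbed in P | start in state i).
Boundary conditions: a_P = 1, a_S = 0.
For each transient state i, a_i = sum_j P(i->j) * a_j:
  a_Q = 1/4*a_P + 7/12*a_Q + 1/6*a_R + 0*a_S
  a_R = 1/2*a_P + 1/3*a_Q + 0*a_R + 1/6*a_S

Substituting a_P = 1 and a_S = 0, rearrange to (I - Q) a = r where r[i] = P(i -> P):
  [5/12, -1/6] . (a_Q, a_R) = 1/4
  [-1/3, 1] . (a_Q, a_R) = 1/2

Solving yields:
  a_Q = 12/13
  a_R = 21/26

Starting state is Q, so the absorption probability is a_Q = 12/13.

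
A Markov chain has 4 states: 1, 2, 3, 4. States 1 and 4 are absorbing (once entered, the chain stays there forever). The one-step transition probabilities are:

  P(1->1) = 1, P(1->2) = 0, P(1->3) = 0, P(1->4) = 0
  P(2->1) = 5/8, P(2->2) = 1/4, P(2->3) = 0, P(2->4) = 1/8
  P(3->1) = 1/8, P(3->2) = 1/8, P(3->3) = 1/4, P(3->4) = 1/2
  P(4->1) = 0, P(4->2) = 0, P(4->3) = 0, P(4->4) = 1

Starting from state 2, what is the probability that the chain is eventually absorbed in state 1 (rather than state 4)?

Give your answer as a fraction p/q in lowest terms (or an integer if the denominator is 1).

Let a_i = P(absorbed in 1 | start in state i).
Boundary conditions: a_1 = 1, a_4 = 0.
For each transient state i, a_i = sum_j P(i->j) * a_j:
  a_2 = 5/8*a_1 + 1/4*a_2 + 0*a_3 + 1/8*a_4
  a_3 = 1/8*a_1 + 1/8*a_2 + 1/4*a_3 + 1/2*a_4

Substituting a_1 = 1 and a_4 = 0, rearrange to (I - Q) a = r where r[i] = P(i -> 1):
  [3/4, 0] . (a_2, a_3) = 5/8
  [-1/8, 3/4] . (a_2, a_3) = 1/8

Solving yields:
  a_2 = 5/6
  a_3 = 11/36

Starting state is 2, so the absorption probability is a_2 = 5/6.

Answer: 5/6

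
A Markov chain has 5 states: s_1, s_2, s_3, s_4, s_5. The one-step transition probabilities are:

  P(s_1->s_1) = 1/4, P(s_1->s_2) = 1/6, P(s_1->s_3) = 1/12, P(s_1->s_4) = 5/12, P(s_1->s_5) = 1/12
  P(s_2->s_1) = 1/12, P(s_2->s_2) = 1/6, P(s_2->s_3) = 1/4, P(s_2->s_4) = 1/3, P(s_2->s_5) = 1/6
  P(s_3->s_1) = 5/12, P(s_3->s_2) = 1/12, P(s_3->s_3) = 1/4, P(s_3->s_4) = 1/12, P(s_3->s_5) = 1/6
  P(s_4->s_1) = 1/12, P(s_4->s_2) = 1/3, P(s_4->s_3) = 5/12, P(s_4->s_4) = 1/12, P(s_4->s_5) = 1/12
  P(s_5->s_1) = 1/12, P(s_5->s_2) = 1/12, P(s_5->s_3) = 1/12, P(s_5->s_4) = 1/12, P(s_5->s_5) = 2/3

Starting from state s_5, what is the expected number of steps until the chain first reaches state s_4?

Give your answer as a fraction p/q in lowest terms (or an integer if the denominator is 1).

Answer: 2184/347

Derivation:
Let h_i = expected steps to first reach s_4 from state i.
Boundary: h_s_4 = 0.
First-step equations for the other states:
  h_s_1 = 1 + 1/4*h_s_1 + 1/6*h_s_2 + 1/12*h_s_3 + 5/12*h_s_4 + 1/12*h_s_5
  h_s_2 = 1 + 1/12*h_s_1 + 1/6*h_s_2 + 1/4*h_s_3 + 1/3*h_s_4 + 1/6*h_s_5
  h_s_3 = 1 + 5/12*h_s_1 + 1/12*h_s_2 + 1/4*h_s_3 + 1/12*h_s_4 + 1/6*h_s_5
  h_s_5 = 1 + 1/12*h_s_1 + 1/12*h_s_2 + 1/12*h_s_3 + 1/12*h_s_4 + 2/3*h_s_5

Substituting h_s_4 = 0 and rearranging gives the linear system (I - Q) h = 1:
  [3/4, -1/6, -1/12, -1/12] . (h_s_1, h_s_2, h_s_3, h_s_5) = 1
  [-1/12, 5/6, -1/4, -1/6] . (h_s_1, h_s_2, h_s_3, h_s_5) = 1
  [-5/12, -1/12, 3/4, -1/6] . (h_s_1, h_s_2, h_s_3, h_s_5) = 1
  [-1/12, -1/12, -1/12, 1/3] . (h_s_1, h_s_2, h_s_3, h_s_5) = 1

Solving yields:
  h_s_1 = 1244/347
  h_s_2 = 1520/347
  h_s_3 = 1808/347
  h_s_5 = 2184/347

Starting state is s_5, so the expected hitting time is h_s_5 = 2184/347.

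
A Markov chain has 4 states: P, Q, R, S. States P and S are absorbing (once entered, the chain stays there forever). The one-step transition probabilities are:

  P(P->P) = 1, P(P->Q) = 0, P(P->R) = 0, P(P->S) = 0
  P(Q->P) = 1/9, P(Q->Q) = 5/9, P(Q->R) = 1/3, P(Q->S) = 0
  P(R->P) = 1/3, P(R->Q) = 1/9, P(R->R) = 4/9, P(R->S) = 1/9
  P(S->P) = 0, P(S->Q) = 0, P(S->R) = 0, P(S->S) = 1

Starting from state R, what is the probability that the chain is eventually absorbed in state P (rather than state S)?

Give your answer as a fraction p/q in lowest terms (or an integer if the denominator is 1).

Answer: 13/17

Derivation:
Let a_i = P(absorbed in P | start in state i).
Boundary conditions: a_P = 1, a_S = 0.
For each transient state i, a_i = sum_j P(i->j) * a_j:
  a_Q = 1/9*a_P + 5/9*a_Q + 1/3*a_R + 0*a_S
  a_R = 1/3*a_P + 1/9*a_Q + 4/9*a_R + 1/9*a_S

Substituting a_P = 1 and a_S = 0, rearrange to (I - Q) a = r where r[i] = P(i -> P):
  [4/9, -1/3] . (a_Q, a_R) = 1/9
  [-1/9, 5/9] . (a_Q, a_R) = 1/3

Solving yields:
  a_Q = 14/17
  a_R = 13/17

Starting state is R, so the absorption probability is a_R = 13/17.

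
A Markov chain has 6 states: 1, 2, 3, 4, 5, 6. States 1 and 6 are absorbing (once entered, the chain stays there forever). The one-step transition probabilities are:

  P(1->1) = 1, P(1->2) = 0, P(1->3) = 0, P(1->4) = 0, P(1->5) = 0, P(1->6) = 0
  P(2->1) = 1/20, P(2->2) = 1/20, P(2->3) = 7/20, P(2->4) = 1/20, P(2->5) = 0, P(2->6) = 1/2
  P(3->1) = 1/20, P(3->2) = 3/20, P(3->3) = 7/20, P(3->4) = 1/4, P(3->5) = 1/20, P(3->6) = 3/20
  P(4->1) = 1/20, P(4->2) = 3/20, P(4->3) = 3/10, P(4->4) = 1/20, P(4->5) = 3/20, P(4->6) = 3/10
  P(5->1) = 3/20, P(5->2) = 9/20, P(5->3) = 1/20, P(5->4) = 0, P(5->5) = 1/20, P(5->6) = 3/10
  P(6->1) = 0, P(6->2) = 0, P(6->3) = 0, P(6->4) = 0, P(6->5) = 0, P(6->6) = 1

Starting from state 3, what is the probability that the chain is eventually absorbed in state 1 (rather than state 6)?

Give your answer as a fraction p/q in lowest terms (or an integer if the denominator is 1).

Let a_i = P(absorbed in 1 | start in state i).
Boundary conditions: a_1 = 1, a_6 = 0.
For each transient state i, a_i = sum_j P(i->j) * a_j:
  a_2 = 1/20*a_1 + 1/20*a_2 + 7/20*a_3 + 1/20*a_4 + 0*a_5 + 1/2*a_6
  a_3 = 1/20*a_1 + 3/20*a_2 + 7/20*a_3 + 1/4*a_4 + 1/20*a_5 + 3/20*a_6
  a_4 = 1/20*a_1 + 3/20*a_2 + 3/10*a_3 + 1/20*a_4 + 3/20*a_5 + 3/10*a_6
  a_5 = 3/20*a_1 + 9/20*a_2 + 1/20*a_3 + 0*a_4 + 1/20*a_5 + 3/10*a_6

Substituting a_1 = 1 and a_6 = 0, rearrange to (I - Q) a = r where r[i] = P(i -> 1):
  [19/20, -7/20, -1/20, 0] . (a_2, a_3, a_4, a_5) = 1/20
  [-3/20, 13/20, -1/4, -1/20] . (a_2, a_3, a_4, a_5) = 1/20
  [-3/20, -3/10, 19/20, -3/20] . (a_2, a_3, a_4, a_5) = 1/20
  [-9/20, -1/20, 0, 19/20] . (a_2, a_3, a_4, a_5) = 3/20

Solving yields:
  a_2 = 2831/21493
  a_3 = 4092/21493
  a_4 = 3652/21493
  a_5 = 4950/21493

Starting state is 3, so the absorption probability is a_3 = 4092/21493.

Answer: 4092/21493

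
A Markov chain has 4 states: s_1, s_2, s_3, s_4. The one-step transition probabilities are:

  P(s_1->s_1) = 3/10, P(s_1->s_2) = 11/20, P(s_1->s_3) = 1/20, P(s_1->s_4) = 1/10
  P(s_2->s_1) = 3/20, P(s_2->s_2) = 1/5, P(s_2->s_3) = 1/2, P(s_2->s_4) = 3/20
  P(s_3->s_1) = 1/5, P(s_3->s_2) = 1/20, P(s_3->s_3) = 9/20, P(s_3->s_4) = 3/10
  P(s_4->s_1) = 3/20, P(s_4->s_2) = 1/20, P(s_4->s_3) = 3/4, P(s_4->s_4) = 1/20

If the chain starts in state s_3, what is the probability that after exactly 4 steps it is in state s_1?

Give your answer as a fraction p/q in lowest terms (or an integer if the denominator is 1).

Computing P^4 by repeated multiplication:
P^1 =
  s_1: [3/10, 11/20, 1/20, 1/10]
  s_2: [3/20, 1/5, 1/2, 3/20]
  s_3: [1/5, 1/20, 9/20, 3/10]
  s_4: [3/20, 1/20, 3/4, 1/20]
P^2 =
  s_1: [79/400, 113/400, 31/80, 53/400]
  s_2: [79/400, 31/200, 89/200, 81/400]
  s_3: [81/400, 63/400, 37/80, 71/400]
  s_4: [21/100, 53/400, 163/400, 1/4]
P^3 =
  s_1: [199/1000, 1529/8000, 3399/8000, 37/200]
  s_2: [323/1600, 43/250, 879/2000, 1493/8000]
  s_3: [407/2000, 1399/8000, 3441/8000, 383/2000]
  s_4: [323/1600, 1399/8000, 3581/8000, 281/1600]
P^4 =
  s_1: [1287/6400, 28507/160000, 69673/160000, 5929/32000]
  s_2: [32361/160000, 14139/80000, 34707/80000, 29947/160000]
  s_3: [1293/6400, 28477/160000, 69567/160000, 29631/160000]
  s_4: [16213/80000, 28347/160000, 68909/160000, 15159/80000]

(P^4)[s_3 -> s_1] = 1293/6400

Answer: 1293/6400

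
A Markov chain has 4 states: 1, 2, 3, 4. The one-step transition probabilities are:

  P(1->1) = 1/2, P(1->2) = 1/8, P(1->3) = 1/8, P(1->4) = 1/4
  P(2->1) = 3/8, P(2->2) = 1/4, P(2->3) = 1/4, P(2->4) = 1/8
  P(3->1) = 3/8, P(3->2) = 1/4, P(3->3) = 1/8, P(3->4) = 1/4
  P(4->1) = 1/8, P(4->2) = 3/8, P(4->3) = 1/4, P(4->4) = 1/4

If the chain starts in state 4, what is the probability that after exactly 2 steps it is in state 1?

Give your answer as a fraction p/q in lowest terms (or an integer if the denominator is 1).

Answer: 21/64

Derivation:
Computing P^2 by repeated multiplication:
P^1 =
  1: [1/2, 1/8, 1/8, 1/4]
  2: [3/8, 1/4, 1/4, 1/8]
  3: [3/8, 1/4, 1/8, 1/4]
  4: [1/8, 3/8, 1/4, 1/4]
P^2 =
  1: [3/8, 7/32, 11/64, 15/64]
  2: [25/64, 7/32, 11/64, 7/32]
  3: [23/64, 15/64, 3/16, 7/32]
  4: [21/64, 17/64, 13/64, 13/64]

(P^2)[4 -> 1] = 21/64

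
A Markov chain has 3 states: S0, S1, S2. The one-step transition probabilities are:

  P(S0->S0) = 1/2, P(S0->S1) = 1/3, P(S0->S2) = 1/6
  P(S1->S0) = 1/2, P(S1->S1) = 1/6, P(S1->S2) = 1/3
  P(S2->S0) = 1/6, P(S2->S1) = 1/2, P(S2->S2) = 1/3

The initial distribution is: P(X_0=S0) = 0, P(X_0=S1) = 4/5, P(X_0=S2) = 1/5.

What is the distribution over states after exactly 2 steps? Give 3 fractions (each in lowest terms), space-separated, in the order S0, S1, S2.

Answer: 7/18 7/20 47/180

Derivation:
Propagating the distribution step by step (d_{t+1} = d_t * P):
d_0 = (S0=0, S1=4/5, S2=1/5)
  d_1[S0] = 0*1/2 + 4/5*1/2 + 1/5*1/6 = 13/30
  d_1[S1] = 0*1/3 + 4/5*1/6 + 1/5*1/2 = 7/30
  d_1[S2] = 0*1/6 + 4/5*1/3 + 1/5*1/3 = 1/3
d_1 = (S0=13/30, S1=7/30, S2=1/3)
  d_2[S0] = 13/30*1/2 + 7/30*1/2 + 1/3*1/6 = 7/18
  d_2[S1] = 13/30*1/3 + 7/30*1/6 + 1/3*1/2 = 7/20
  d_2[S2] = 13/30*1/6 + 7/30*1/3 + 1/3*1/3 = 47/180
d_2 = (S0=7/18, S1=7/20, S2=47/180)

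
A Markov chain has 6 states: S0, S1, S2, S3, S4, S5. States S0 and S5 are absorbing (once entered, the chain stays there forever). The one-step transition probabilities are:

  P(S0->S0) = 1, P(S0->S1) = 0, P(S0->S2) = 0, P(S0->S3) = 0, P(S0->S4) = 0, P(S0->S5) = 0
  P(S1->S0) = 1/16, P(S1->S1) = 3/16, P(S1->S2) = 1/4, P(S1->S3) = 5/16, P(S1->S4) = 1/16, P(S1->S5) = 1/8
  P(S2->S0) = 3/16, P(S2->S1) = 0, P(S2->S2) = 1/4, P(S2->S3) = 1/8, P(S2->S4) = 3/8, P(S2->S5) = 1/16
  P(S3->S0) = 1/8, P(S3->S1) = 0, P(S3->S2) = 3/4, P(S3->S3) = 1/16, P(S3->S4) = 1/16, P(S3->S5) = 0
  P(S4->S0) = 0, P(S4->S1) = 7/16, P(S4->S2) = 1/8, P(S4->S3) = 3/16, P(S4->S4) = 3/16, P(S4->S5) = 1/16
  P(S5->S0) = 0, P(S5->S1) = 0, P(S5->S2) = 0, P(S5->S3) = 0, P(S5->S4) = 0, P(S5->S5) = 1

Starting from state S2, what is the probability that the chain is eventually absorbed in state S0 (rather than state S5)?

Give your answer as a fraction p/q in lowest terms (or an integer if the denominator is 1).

Let a_i = P(absorbed in S0 | start in state i).
Boundary conditions: a_S0 = 1, a_S5 = 0.
For each transient state i, a_i = sum_j P(i->j) * a_j:
  a_S1 = 1/16*a_S0 + 3/16*a_S1 + 1/4*a_S2 + 5/16*a_S3 + 1/16*a_S4 + 1/8*a_S5
  a_S2 = 3/16*a_S0 + 0*a_S1 + 1/4*a_S2 + 1/8*a_S3 + 3/8*a_S4 + 1/16*a_S5
  a_S3 = 1/8*a_S0 + 0*a_S1 + 3/4*a_S2 + 1/16*a_S3 + 1/16*a_S4 + 0*a_S5
  a_S4 = 0*a_S0 + 7/16*a_S1 + 1/8*a_S2 + 3/16*a_S3 + 3/16*a_S4 + 1/16*a_S5

Substituting a_S0 = 1 and a_S5 = 0, rearrange to (I - Q) a = r where r[i] = P(i -> S0):
  [13/16, -1/4, -5/16, -1/16] . (a_S1, a_S2, a_S3, a_S4) = 1/16
  [0, 3/4, -1/8, -3/8] . (a_S1, a_S2, a_S3, a_S4) = 3/16
  [0, -3/4, 15/16, -1/16] . (a_S1, a_S2, a_S3, a_S4) = 1/8
  [-7/16, -1/8, -3/16, 13/16] . (a_S1, a_S2, a_S3, a_S4) = 0

Solving yields:
  a_S1 = 1042/1761
  a_S2 = 1156/1761
  a_S3 = 1637/2348
  a_S4 = 1363/2348

Starting state is S2, so the absorption probability is a_S2 = 1156/1761.

Answer: 1156/1761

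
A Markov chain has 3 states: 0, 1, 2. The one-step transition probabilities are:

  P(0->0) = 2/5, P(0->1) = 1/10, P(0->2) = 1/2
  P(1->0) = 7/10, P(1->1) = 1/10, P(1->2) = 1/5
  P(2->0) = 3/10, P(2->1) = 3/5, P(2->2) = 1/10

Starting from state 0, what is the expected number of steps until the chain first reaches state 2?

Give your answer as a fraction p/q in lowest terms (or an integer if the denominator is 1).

Answer: 100/47

Derivation:
Let h_i = expected steps to first reach 2 from state i.
Boundary: h_2 = 0.
First-step equations for the other states:
  h_0 = 1 + 2/5*h_0 + 1/10*h_1 + 1/2*h_2
  h_1 = 1 + 7/10*h_0 + 1/10*h_1 + 1/5*h_2

Substituting h_2 = 0 and rearranging gives the linear system (I - Q) h = 1:
  [3/5, -1/10] . (h_0, h_1) = 1
  [-7/10, 9/10] . (h_0, h_1) = 1

Solving yields:
  h_0 = 100/47
  h_1 = 130/47

Starting state is 0, so the expected hitting time is h_0 = 100/47.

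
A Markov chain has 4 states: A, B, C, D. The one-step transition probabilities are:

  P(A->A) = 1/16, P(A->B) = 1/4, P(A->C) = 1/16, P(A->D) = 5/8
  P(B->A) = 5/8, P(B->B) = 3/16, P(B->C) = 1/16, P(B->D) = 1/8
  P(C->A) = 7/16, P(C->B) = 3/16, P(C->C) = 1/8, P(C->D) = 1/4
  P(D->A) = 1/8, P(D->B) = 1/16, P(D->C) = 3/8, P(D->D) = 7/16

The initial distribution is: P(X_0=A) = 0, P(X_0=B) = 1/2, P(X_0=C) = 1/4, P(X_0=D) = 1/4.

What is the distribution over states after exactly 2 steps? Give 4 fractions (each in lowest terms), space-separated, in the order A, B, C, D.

Propagating the distribution step by step (d_{t+1} = d_t * P):
d_0 = (A=0, B=1/2, C=1/4, D=1/4)
  d_1[A] = 0*1/16 + 1/2*5/8 + 1/4*7/16 + 1/4*1/8 = 29/64
  d_1[B] = 0*1/4 + 1/2*3/16 + 1/4*3/16 + 1/4*1/16 = 5/32
  d_1[C] = 0*1/16 + 1/2*1/16 + 1/4*1/8 + 1/4*3/8 = 5/32
  d_1[D] = 0*5/8 + 1/2*1/8 + 1/4*1/4 + 1/4*7/16 = 15/64
d_1 = (A=29/64, B=5/32, C=5/32, D=15/64)
  d_2[A] = 29/64*1/16 + 5/32*5/8 + 5/32*7/16 + 15/64*1/8 = 229/1024
  d_2[B] = 29/64*1/4 + 5/32*3/16 + 5/32*3/16 + 15/64*1/16 = 191/1024
  d_2[C] = 29/64*1/16 + 5/32*1/16 + 5/32*1/8 + 15/64*3/8 = 149/1024
  d_2[D] = 29/64*5/8 + 5/32*1/8 + 5/32*1/4 + 15/64*7/16 = 455/1024
d_2 = (A=229/1024, B=191/1024, C=149/1024, D=455/1024)

Answer: 229/1024 191/1024 149/1024 455/1024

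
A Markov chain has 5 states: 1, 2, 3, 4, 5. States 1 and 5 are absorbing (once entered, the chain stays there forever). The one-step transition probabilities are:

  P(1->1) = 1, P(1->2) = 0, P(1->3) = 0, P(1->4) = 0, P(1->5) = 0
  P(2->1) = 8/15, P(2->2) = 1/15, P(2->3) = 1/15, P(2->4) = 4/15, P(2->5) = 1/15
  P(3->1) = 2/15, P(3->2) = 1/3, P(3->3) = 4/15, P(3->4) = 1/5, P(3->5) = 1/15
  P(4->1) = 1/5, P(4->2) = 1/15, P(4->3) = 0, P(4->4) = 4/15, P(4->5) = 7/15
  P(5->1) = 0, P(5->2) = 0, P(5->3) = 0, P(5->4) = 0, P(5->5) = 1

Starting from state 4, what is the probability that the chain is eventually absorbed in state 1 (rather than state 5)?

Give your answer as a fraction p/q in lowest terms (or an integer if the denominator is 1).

Let a_i = P(absorbed in 1 | start in state i).
Boundary conditions: a_1 = 1, a_5 = 0.
For each transient state i, a_i = sum_j P(i->j) * a_j:
  a_2 = 8/15*a_1 + 1/15*a_2 + 1/15*a_3 + 4/15*a_4 + 1/15*a_5
  a_3 = 2/15*a_1 + 1/3*a_2 + 4/15*a_3 + 1/5*a_4 + 1/15*a_5
  a_4 = 1/5*a_1 + 1/15*a_2 + 0*a_3 + 4/15*a_4 + 7/15*a_5

Substituting a_1 = 1 and a_5 = 0, rearrange to (I - Q) a = r where r[i] = P(i -> 1):
  [14/15, -1/15, -4/15] . (a_2, a_3, a_4) = 8/15
  [-1/3, 11/15, -1/5] . (a_2, a_3, a_4) = 2/15
  [-1/15, 0, 11/15] . (a_2, a_3, a_4) = 1/5

Solving yields:
  a_2 = 1131/1592
  a_3 = 475/796
  a_4 = 537/1592

Starting state is 4, so the absorption probability is a_4 = 537/1592.

Answer: 537/1592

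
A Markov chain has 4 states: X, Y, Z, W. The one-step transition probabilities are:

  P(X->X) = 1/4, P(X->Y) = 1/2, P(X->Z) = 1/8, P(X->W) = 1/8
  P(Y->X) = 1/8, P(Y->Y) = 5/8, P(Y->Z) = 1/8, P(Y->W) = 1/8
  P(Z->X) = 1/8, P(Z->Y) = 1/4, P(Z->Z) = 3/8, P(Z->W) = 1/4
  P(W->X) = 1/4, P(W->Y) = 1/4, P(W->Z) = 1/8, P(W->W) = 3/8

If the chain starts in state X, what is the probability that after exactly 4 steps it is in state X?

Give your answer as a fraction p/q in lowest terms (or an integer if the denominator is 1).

Computing P^4 by repeated multiplication:
P^1 =
  X: [1/4, 1/2, 1/8, 1/8]
  Y: [1/8, 5/8, 1/8, 1/8]
  Z: [1/8, 1/4, 3/8, 1/4]
  W: [1/4, 1/4, 1/8, 3/8]
P^2 =
  X: [11/64, 1/2, 5/32, 11/64]
  Y: [5/32, 33/64, 5/32, 11/64]
  Z: [11/64, 3/8, 7/32, 15/64]
  W: [13/64, 13/32, 5/32, 15/64]
P^3 =
  X: [43/256, 123/256, 21/128, 3/16]
  Y: [85/512, 247/512, 21/128, 3/16]
  Z: [45/256, 111/256, 23/128, 27/128]
  W: [23/128, 29/64, 21/128, 13/64]
P^4 =
  X: [347/2048, 967/2048, 85/512, 197/1024]
  Y: [693/4096, 1935/4096, 85/512, 197/1024]
  Z: [355/2048, 935/2048, 87/512, 205/1024]
  W: [177/1024, 119/256, 85/512, 201/1024]

(P^4)[X -> X] = 347/2048

Answer: 347/2048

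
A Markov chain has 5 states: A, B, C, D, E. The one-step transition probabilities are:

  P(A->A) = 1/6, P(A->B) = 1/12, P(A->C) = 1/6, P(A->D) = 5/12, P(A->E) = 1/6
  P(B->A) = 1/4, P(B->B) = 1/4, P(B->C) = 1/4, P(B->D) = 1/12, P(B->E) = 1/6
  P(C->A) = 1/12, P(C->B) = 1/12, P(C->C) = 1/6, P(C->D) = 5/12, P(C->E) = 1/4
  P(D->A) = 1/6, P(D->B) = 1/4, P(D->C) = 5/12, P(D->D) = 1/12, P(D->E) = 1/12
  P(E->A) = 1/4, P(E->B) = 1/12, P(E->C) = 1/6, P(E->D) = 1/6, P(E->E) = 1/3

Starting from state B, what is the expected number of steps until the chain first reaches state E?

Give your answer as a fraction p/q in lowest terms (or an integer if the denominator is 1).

Answer: 5892/995

Derivation:
Let h_i = expected steps to first reach E from state i.
Boundary: h_E = 0.
First-step equations for the other states:
  h_A = 1 + 1/6*h_A + 1/12*h_B + 1/6*h_C + 5/12*h_D + 1/6*h_E
  h_B = 1 + 1/4*h_A + 1/4*h_B + 1/4*h_C + 1/12*h_D + 1/6*h_E
  h_C = 1 + 1/12*h_A + 1/12*h_B + 1/6*h_C + 5/12*h_D + 1/4*h_E
  h_D = 1 + 1/6*h_A + 1/4*h_B + 5/12*h_C + 1/12*h_D + 1/12*h_E

Substituting h_E = 0 and rearranging gives the linear system (I - Q) h = 1:
  [5/6, -1/12, -1/6, -5/12] . (h_A, h_B, h_C, h_D) = 1
  [-1/4, 3/4, -1/4, -1/12] . (h_A, h_B, h_C, h_D) = 1
  [-1/12, -1/12, 5/6, -5/12] . (h_A, h_B, h_C, h_D) = 1
  [-1/6, -1/4, -5/12, 11/12] . (h_A, h_B, h_C, h_D) = 1

Solving yields:
  h_A = 6048/995
  h_B = 5892/995
  h_C = 5544/995
  h_D = 6312/995

Starting state is B, so the expected hitting time is h_B = 5892/995.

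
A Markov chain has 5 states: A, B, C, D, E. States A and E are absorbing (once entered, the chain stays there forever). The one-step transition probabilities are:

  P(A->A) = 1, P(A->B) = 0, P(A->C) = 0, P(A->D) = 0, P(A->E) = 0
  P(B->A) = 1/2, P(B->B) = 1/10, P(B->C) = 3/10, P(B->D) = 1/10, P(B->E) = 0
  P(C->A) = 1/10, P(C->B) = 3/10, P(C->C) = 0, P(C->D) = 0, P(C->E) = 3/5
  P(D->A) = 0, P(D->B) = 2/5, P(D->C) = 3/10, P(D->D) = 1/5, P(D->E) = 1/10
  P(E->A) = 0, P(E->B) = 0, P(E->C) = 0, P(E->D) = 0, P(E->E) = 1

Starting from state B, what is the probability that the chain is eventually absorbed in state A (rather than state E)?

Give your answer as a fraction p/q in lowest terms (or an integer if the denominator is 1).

Let a_i = P(absorbed in A | start in state i).
Boundary conditions: a_A = 1, a_E = 0.
For each transient state i, a_i = sum_j P(i->j) * a_j:
  a_B = 1/2*a_A + 1/10*a_B + 3/10*a_C + 1/10*a_D + 0*a_E
  a_C = 1/10*a_A + 3/10*a_B + 0*a_C + 0*a_D + 3/5*a_E
  a_D = 0*a_A + 2/5*a_B + 3/10*a_C + 1/5*a_D + 1/10*a_E

Substituting a_A = 1 and a_E = 0, rearrange to (I - Q) a = r where r[i] = P(i -> A):
  [9/10, -3/10, -1/10] . (a_B, a_C, a_D) = 1/2
  [-3/10, 1, 0] . (a_B, a_C, a_D) = 1/10
  [-2/5, -3/10, 4/5] . (a_B, a_C, a_D) = 0

Solving yields:
  a_B = 427/599
  a_C = 188/599
  a_D = 284/599

Starting state is B, so the absorption probability is a_B = 427/599.

Answer: 427/599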